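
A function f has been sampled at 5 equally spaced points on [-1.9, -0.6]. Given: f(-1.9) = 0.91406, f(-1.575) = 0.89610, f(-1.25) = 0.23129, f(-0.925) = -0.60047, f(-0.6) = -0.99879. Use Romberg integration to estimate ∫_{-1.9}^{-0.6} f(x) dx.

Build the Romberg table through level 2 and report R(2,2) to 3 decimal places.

0.168

R(0,0) (trapezoid, 1 panel, h=1.3000): -0.05507
R(1,0) (trapezoid, 2 panels, h=0.6500): 0.12280
R(2,0) (trapezoid, 4 panels, h=0.3250): 0.15748
R(1,1) = 0.12280 + (0.12280 − (-0.05507))/3 = 0.18209
R(2,1) = 0.15748 + (0.15748 − 0.12280)/3 = 0.16904
R(2,2) = 0.16904 + (0.16904 − 0.18209)/15 = 0.16817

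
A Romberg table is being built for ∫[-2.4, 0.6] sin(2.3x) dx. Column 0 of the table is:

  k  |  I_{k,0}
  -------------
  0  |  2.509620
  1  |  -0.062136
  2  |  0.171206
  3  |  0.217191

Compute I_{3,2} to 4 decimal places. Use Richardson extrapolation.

Richardson extrapolation on the trapezoidal column (denominator 4−1=3):
I_{2,1} = 0.171206 + (0.171206 − (-0.062136))/3 = 0.248987
I_{3,1} = 0.217191 + (0.217191 − 0.171206)/3 = 0.232519
I_{3,2} = (16·0.232519 − 0.248987) / 15 = 0.231421

0.2314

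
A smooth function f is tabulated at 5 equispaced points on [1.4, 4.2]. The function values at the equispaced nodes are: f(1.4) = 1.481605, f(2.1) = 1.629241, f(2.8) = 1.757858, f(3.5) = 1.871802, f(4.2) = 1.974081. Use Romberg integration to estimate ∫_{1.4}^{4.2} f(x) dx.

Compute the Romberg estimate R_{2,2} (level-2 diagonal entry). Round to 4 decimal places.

R_{0,0} (trapezoid, 1 panel, h=2.8000): 4.837960
R_{1,0} (trapezoid, 2 panels, h=1.4000): 4.879981
R_{2,0} (trapezoid, 4 panels, h=0.7000): 4.890721
R_{1,1} = 4.879981 + (4.879981 − 4.837960)/3 = 4.893988
R_{2,1} = 4.890721 + (4.890721 − 4.879981)/3 = 4.894301
R_{2,2} = 4.894301 + (4.894301 − 4.893988)/15 = 4.894322

4.8943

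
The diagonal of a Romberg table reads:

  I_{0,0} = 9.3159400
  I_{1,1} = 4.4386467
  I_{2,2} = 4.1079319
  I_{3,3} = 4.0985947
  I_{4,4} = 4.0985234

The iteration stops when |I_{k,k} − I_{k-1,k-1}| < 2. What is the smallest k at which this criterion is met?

|I_{1,1} − I_{0,0}| = 4.8772933 ≥ 2
|I_{2,2} − I_{1,1}| = 0.3307148 < 2

k = 2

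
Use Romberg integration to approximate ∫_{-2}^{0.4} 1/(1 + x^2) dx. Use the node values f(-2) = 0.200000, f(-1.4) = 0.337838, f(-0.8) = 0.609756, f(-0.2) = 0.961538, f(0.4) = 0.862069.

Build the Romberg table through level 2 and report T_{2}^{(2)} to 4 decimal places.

T_{0}^{(0)} (trapezoid, 1 panel, h=2.4000): 1.274483
T_{1}^{(0)} (trapezoid, 2 panels, h=1.2000): 1.368949
T_{2}^{(0)} (trapezoid, 4 panels, h=0.6000): 1.464100
T_{1}^{(1)} = 1.368949 + (1.368949 − 1.274483)/3 = 1.400438
T_{2}^{(1)} = 1.464100 + (1.464100 − 1.368949)/3 = 1.495817
T_{2}^{(2)} = 1.495817 + (1.495817 − 1.400438)/15 = 1.502176

1.5022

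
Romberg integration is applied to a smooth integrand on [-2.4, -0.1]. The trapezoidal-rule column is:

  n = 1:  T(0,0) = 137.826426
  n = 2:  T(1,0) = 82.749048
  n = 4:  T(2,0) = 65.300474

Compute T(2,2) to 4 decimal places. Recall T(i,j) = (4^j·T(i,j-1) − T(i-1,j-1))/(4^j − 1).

59.1572

Richardson extrapolation on the trapezoidal column (denominator 4−1=3):
T(1,1) = (4·82.749048 − 137.826426) / 3 = 64.389922
T(2,1) = (4·65.300474 − 82.749048) / 3 = 59.484283
T(2,2) = 59.484283 + (59.484283 − 64.389922)/15 = 59.157240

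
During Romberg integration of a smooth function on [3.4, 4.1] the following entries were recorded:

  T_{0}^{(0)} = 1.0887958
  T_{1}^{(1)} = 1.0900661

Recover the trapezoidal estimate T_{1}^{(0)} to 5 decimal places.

From T_{1}^{(1)} = (4·T_{1}^{(0)} − T_{0}^{(0)})/3, solve for T_{1}^{(0)}:
4·T_{1}^{(0)} = 3·1.0900661 + 1.0887958 = 4.3589941
T_{1}^{(0)} = 1.0897485

1.08975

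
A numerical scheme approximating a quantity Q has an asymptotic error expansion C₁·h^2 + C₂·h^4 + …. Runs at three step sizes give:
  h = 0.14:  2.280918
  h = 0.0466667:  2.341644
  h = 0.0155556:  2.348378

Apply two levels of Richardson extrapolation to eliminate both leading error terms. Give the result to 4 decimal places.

First eliminate the h^2 term (factor 3^2 = 9):
  B₁ = (9·2.341644 − 2.280918)/8 = 2.349235
  B₂ = (9·2.348378 − 2.341644)/8 = 2.349220
Then eliminate the h^4 term (factor 3^4 = 81):
  (81·2.349220 − 2.349235)/80 = 2.349220

2.3492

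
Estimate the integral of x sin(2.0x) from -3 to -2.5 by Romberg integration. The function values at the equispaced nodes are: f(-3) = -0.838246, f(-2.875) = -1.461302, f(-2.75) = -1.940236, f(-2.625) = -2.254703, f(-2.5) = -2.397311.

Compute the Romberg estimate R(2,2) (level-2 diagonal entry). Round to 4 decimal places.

-0.9158

R(0,0) (trapezoid, 1 panel, h=0.5000): -0.808889
R(1,0) (trapezoid, 2 panels, h=0.2500): -0.889504
R(2,0) (trapezoid, 4 panels, h=0.1250): -0.909252
R(1,1) = -0.889504 + (-0.889504 − (-0.808889))/3 = -0.916376
R(2,1) = -0.909252 + (-0.909252 − (-0.889504))/3 = -0.915835
R(2,2) = -0.915835 + (-0.915835 − (-0.916376))/15 = -0.915799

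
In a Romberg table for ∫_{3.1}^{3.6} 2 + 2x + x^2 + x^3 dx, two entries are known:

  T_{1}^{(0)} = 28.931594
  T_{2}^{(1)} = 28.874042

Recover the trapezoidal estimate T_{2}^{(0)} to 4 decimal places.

28.8884

From T_{2}^{(1)} = (4·T_{2}^{(0)} − T_{1}^{(0)})/3, solve for T_{2}^{(0)}:
4·T_{2}^{(0)} = 3·28.874042 + 28.931594 = 115.553720
T_{2}^{(0)} = 28.888430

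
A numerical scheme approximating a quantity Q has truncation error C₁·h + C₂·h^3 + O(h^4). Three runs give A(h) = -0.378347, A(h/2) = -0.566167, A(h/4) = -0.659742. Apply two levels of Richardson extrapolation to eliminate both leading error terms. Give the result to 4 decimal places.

First eliminate the h term (factor 2^1 = 2):
  B₁ = (2·(-0.566167) − (-0.378347))/1 = -0.753987
  B₂ = (2·(-0.659742) − (-0.566167))/1 = -0.753317
Then eliminate the h^3 term (factor 2^3 = 8):
  (8·(-0.753317) − (-0.753987))/7 = -0.753221

-0.7532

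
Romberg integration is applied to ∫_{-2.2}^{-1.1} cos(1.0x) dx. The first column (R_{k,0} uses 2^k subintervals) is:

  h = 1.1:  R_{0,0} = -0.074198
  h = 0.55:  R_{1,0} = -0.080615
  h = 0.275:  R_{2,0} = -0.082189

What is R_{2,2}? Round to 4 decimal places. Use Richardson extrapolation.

-0.0827

R_{1,1} = (4·(-0.080615) − (-0.074198)) / 3 = -0.082754
R_{2,1} = -0.082189 + (-0.082189 − (-0.080615))/3 = -0.082714
R_{2,2} = (16·(-0.082714) − (-0.082754)) / 15 = -0.082711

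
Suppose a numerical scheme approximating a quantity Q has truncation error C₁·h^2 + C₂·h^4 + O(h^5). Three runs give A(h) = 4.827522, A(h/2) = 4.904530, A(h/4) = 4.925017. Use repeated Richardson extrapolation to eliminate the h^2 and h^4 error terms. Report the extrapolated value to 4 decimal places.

First eliminate the h^2 term (factor 2^2 = 4):
  B₁ = (4·4.904530 − 4.827522)/3 = 4.930199
  B₂ = (4·4.925017 − 4.904530)/3 = 4.931846
Then eliminate the h^4 term (factor 2^4 = 16):
  (16·4.931846 − 4.930199)/15 = 4.931956

4.9320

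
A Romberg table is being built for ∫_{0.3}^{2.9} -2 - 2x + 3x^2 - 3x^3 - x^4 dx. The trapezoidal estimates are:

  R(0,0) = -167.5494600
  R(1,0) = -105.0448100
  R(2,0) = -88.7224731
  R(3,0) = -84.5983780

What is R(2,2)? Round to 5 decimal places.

Richardson extrapolation on the trapezoidal column (denominator 4−1=3):
R(1,1) = (4·(-105.0448100) − (-167.5494600)) / 3 = -84.2099267
R(2,1) = (4·(-88.7224731) − (-105.0448100)) / 3 = -83.2816941
R(2,2) = -83.2816941 + (-83.2816941 − (-84.2099267))/15 = -83.2198119

-83.21981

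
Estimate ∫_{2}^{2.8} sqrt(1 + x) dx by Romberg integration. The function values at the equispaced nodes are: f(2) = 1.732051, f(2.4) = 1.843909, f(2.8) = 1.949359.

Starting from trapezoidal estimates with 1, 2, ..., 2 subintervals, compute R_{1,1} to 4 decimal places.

R_{0,0} (trapezoid, 1 panel, h=0.8000): 1.472564
R_{1,0} (trapezoid, 2 panels, h=0.4000): 1.473846
R_{1,1} = 1.473846 + (1.473846 − 1.472564)/3 = 1.474273

1.4743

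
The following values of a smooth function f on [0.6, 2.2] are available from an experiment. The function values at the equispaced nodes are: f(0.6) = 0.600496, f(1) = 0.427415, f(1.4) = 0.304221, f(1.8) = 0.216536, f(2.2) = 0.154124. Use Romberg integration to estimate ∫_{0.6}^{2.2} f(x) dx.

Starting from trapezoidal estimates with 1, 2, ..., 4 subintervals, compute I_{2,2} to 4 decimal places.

I_{0,0} (trapezoid, 1 panel, h=1.6000): 0.603696
I_{1,0} (trapezoid, 2 panels, h=0.8000): 0.545225
I_{2,0} (trapezoid, 4 panels, h=0.4000): 0.530193
I_{1,1} = 0.545225 + (0.545225 − 0.603696)/3 = 0.525735
I_{2,1} = 0.530193 + (0.530193 − 0.545225)/3 = 0.525182
I_{2,2} = 0.525182 + (0.525182 − 0.525735)/15 = 0.525145

0.5251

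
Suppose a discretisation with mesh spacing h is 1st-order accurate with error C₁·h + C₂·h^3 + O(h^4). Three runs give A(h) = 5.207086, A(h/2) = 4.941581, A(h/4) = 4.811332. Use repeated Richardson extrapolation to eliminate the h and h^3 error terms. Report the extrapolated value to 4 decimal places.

4.6818

First eliminate the h term (factor 2^1 = 2):
  B₁ = (2·4.941581 − 5.207086)/1 = 4.676076
  B₂ = (2·4.811332 − 4.941581)/1 = 4.681083
Then eliminate the h^3 term (factor 2^3 = 8):
  (8·4.681083 − 4.676076)/7 = 4.681798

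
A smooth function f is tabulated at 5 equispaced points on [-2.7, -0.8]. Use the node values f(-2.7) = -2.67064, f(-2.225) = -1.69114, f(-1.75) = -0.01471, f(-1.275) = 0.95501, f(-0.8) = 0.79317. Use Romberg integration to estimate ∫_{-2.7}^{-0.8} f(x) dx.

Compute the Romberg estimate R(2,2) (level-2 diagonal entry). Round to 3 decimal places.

R(0,0) (trapezoid, 1 panel, h=1.9000): -1.78360
R(1,0) (trapezoid, 2 panels, h=0.9500): -0.90577
R(2,0) (trapezoid, 4 panels, h=0.4750): -0.80255
R(1,1) = -0.90577 + (-0.90577 − (-1.78360))/3 = -0.61316
R(2,1) = -0.80255 + (-0.80255 − (-0.90577))/3 = -0.76814
R(2,2) = -0.76814 + (-0.76814 − (-0.61316))/15 = -0.77847

-0.778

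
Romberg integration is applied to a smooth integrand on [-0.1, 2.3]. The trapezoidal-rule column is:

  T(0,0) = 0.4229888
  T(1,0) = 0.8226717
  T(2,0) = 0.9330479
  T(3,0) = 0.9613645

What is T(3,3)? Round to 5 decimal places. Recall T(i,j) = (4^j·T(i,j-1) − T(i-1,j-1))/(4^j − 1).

Richardson extrapolation on the trapezoidal column (denominator 4−1=3):
T(1,1) = 0.8226717 + (0.8226717 − 0.4229888)/3 = 0.9558993
T(2,1) = (4·0.9330479 − 0.8226717) / 3 = 0.9698400
T(3,1) = 0.9613645 + (0.9613645 − 0.9330479)/3 = 0.9708034
T(2,2) = (16·0.9698400 − 0.9558993) / 15 = 0.9707694
T(3,2) = (16·0.9708034 − 0.9698400) / 15 = 0.9708676
T(3,3) = (64·0.9708676 − 0.9707694) / 63 = 0.9708692

0.97087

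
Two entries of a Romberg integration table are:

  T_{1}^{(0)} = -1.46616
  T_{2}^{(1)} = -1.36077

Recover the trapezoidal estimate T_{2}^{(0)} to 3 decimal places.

-1.387

From T_{2}^{(1)} = (4·T_{2}^{(0)} − T_{1}^{(0)})/3, solve for T_{2}^{(0)}:
4·T_{2}^{(0)} = 3·(-1.36077) + (-1.46616) = -5.54847
T_{2}^{(0)} = -1.38712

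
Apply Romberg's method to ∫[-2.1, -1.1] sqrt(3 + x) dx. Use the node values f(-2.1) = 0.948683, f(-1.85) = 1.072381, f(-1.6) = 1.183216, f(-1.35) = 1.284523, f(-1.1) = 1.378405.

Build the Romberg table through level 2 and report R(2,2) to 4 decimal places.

R(0,0) (trapezoid, 1 panel, h=1.0000): 1.163544
R(1,0) (trapezoid, 2 panels, h=0.5000): 1.173380
R(2,0) (trapezoid, 4 panels, h=0.2500): 1.175916
R(1,1) = 1.173380 + (1.173380 − 1.163544)/3 = 1.176659
R(2,1) = 1.175916 + (1.175916 − 1.173380)/3 = 1.176761
R(2,2) = 1.176761 + (1.176761 − 1.176659)/15 = 1.176768

1.1768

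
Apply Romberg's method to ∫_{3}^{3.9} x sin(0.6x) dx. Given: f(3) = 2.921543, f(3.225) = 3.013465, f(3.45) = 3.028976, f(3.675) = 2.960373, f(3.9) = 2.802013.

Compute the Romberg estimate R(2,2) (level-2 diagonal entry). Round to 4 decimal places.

R(0,0) (trapezoid, 1 panel, h=0.9000): 2.575600
R(1,0) (trapezoid, 2 panels, h=0.4500): 2.650839
R(2,0) (trapezoid, 4 panels, h=0.2250): 2.669533
R(1,1) = 2.650839 + (2.650839 − 2.575600)/3 = 2.675919
R(2,1) = 2.669533 + (2.669533 − 2.650839)/3 = 2.675764
R(2,2) = 2.675764 + (2.675764 − 2.675919)/15 = 2.675754

2.6758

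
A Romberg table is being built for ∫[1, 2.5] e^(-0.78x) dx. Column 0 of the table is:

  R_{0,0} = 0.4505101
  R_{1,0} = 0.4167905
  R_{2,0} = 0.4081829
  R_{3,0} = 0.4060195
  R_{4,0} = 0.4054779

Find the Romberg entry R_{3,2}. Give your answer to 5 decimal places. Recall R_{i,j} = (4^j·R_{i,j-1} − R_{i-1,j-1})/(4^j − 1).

Richardson extrapolation on the trapezoidal column (denominator 4−1=3):
R_{2,1} = 0.4081829 + (0.4081829 − 0.4167905)/3 = 0.4053137
R_{3,1} = 0.4060195 + (0.4060195 − 0.4081829)/3 = 0.4052984
R_{3,2} = (16·0.4052984 − 0.4053137) / 15 = 0.4052974

0.40530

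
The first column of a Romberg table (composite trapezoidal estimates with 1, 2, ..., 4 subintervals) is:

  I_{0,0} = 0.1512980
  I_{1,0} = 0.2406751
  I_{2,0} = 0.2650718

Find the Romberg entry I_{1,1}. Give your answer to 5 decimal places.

0.27047

I_{1,1} = 0.2406751 + (0.2406751 − 0.1512980)/3 = 0.2704675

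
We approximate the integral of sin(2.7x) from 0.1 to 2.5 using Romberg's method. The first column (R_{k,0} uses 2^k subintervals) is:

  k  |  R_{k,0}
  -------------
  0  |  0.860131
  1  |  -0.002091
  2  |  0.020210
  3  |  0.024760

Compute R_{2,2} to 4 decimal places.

0.0488

Richardson extrapolation on the trapezoidal column (denominator 4−1=3):
R_{1,1} = -0.002091 + (-0.002091 − 0.860131)/3 = -0.289498
R_{2,1} = 0.020210 + (0.020210 − (-0.002091))/3 = 0.027644
R_{2,2} = (16·0.027644 − (-0.289498)) / 15 = 0.048787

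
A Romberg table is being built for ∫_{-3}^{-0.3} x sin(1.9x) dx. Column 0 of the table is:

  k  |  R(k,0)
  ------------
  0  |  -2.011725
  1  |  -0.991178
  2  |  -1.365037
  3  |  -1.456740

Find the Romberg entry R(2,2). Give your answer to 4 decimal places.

R(1,1) = -0.991178 + (-0.991178 − (-2.011725))/3 = -0.650996
R(2,1) = -1.365037 + (-1.365037 − (-0.991178))/3 = -1.489657
R(2,2) = (16·(-1.489657) − (-0.650996)) / 15 = -1.545568
(Column j=1 coincides with Simpson's rule on the same nodes.)

-1.5456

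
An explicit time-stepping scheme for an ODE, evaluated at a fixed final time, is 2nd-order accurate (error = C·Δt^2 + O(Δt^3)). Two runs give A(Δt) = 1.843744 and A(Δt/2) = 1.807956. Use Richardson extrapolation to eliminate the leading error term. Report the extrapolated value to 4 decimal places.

The leading error scales as Δt^2; refining by a factor of 2 reduces it by 2^2 = 4.
Extrapolated value = (4·A(Δt/2) − A(Δt)) / (4 − 1)
= (4·1.807956 − 1.843744) / 3
= 5.388080 / 3 = 1.796027

1.7960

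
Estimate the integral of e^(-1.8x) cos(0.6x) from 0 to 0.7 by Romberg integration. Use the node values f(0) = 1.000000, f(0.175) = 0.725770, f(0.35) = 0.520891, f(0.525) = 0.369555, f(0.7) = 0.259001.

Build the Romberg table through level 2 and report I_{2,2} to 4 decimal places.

I_{0,0} (trapezoid, 1 panel, h=0.7000): 0.440650
I_{1,0} (trapezoid, 2 panels, h=0.3500): 0.402637
I_{2,0} (trapezoid, 4 panels, h=0.1750): 0.393000
I_{1,1} = 0.402637 + (0.402637 − 0.440650)/3 = 0.389966
I_{2,1} = 0.393000 + (0.393000 − 0.402637)/3 = 0.389788
I_{2,2} = 0.389788 + (0.389788 − 0.389966)/15 = 0.389776

0.3898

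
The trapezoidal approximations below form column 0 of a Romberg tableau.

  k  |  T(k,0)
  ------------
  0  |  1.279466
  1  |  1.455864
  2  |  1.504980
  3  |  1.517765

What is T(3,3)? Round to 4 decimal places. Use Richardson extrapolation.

T(1,1) = 1.455864 + (1.455864 − 1.279466)/3 = 1.514663
T(2,1) = 1.504980 + (1.504980 − 1.455864)/3 = 1.521352
T(3,1) = 1.517765 + (1.517765 − 1.504980)/3 = 1.522027
T(2,2) = (16·1.521352 − 1.514663) / 15 = 1.521798
T(3,2) = 1.522027 + (1.522027 − 1.521352)/15 = 1.522072
T(3,3) = 1.522072 + (1.522072 − 1.521798)/63 = 1.522076

1.5221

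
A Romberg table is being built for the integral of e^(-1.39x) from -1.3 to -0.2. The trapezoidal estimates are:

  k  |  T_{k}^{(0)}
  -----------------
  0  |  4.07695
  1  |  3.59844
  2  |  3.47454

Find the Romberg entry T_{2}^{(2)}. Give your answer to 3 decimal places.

3.433

Richardson extrapolation on the trapezoidal column (denominator 4−1=3):
T_{1}^{(1)} = 3.59844 + (3.59844 − 4.07695)/3 = 3.43894
T_{2}^{(1)} = (4·3.47454 − 3.59844) / 3 = 3.43324
T_{2}^{(2)} = (16·3.43324 − 3.43894) / 15 = 3.43286
(Column j=1 coincides with Simpson's rule on the same nodes.)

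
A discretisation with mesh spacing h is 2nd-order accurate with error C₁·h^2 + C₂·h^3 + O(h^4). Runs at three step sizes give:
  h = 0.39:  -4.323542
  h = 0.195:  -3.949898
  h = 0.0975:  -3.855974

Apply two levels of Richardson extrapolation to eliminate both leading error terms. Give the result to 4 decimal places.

-3.8246

First eliminate the h^2 term (factor 2^2 = 4):
  B₁ = (4·(-3.949898) − (-4.323542))/3 = -3.825350
  B₂ = (4·(-3.855974) − (-3.949898))/3 = -3.824666
Then eliminate the h^3 term (factor 2^3 = 8):
  (8·(-3.824666) − (-3.825350))/7 = -3.824568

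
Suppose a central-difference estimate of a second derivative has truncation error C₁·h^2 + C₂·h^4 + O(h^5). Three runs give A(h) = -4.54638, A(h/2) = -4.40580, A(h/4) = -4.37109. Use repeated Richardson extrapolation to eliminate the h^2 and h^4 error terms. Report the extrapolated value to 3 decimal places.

-4.360

First eliminate the h^2 term (factor 2^2 = 4):
  B₁ = (4·(-4.40580) − (-4.54638))/3 = -4.35894
  B₂ = (4·(-4.37109) − (-4.40580))/3 = -4.35952
Then eliminate the h^4 term (factor 2^4 = 16):
  (16·(-4.35952) − (-4.35894))/15 = -4.35956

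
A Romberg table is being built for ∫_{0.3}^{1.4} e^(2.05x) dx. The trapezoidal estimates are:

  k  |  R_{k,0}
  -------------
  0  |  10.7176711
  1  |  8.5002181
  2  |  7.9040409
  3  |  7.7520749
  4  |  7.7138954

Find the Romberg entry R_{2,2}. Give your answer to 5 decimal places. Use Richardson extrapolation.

R_{1,1} = (4·8.5002181 − 10.7176711) / 3 = 7.7610671
R_{2,1} = (4·7.9040409 − 8.5002181) / 3 = 7.7053152
R_{2,2} = (16·7.7053152 − 7.7610671) / 15 = 7.7015984

7.70160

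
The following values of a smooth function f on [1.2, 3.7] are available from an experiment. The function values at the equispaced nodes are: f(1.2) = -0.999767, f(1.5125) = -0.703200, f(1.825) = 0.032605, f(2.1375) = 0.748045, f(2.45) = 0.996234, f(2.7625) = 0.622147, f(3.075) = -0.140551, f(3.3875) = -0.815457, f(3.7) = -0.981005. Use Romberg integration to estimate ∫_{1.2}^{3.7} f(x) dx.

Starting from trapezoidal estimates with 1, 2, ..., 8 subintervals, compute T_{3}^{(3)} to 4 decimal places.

T_{0}^{(0)} (trapezoid, 1 panel, h=2.5000): -2.475965
T_{1}^{(0)} (trapezoid, 2 panels, h=1.2500): 0.007310
T_{2}^{(0)} (trapezoid, 4 panels, h=0.6250): -0.063811
T_{3}^{(0)} (trapezoid, 8 panels, h=0.3125): -0.078301
T_{1}^{(1)} = 0.007310 + (0.007310 − (-2.475965))/3 = 0.835068
T_{2}^{(1)} = -0.063811 + (-0.063811 − 0.007310)/3 = -0.087518
T_{3}^{(1)} = -0.078301 + (-0.078301 − (-0.063811))/3 = -0.083131
T_{2}^{(2)} = -0.087518 + (-0.087518 − 0.835068)/15 = -0.149024
T_{3}^{(2)} = -0.083131 + (-0.083131 − (-0.087518))/15 = -0.082839
T_{3}^{(3)} = -0.082839 + (-0.082839 − (-0.149024))/63 = -0.081788

-0.0818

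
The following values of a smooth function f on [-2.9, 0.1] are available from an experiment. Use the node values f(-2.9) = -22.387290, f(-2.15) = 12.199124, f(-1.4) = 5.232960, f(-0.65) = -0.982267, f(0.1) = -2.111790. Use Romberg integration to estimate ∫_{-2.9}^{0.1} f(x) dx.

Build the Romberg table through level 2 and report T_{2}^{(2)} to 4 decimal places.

T_{0}^{(0)} (trapezoid, 1 panel, h=3.0000): -36.748620
T_{1}^{(0)} (trapezoid, 2 panels, h=1.5000): -10.524870
T_{2}^{(0)} (trapezoid, 4 panels, h=0.7500): 3.150208
T_{1}^{(1)} = -10.524870 + (-10.524870 − (-36.748620))/3 = -1.783620
T_{2}^{(1)} = 3.150208 + (3.150208 − (-10.524870))/3 = 7.708567
T_{2}^{(2)} = 7.708567 + (7.708567 − (-1.783620))/15 = 8.341379

8.3414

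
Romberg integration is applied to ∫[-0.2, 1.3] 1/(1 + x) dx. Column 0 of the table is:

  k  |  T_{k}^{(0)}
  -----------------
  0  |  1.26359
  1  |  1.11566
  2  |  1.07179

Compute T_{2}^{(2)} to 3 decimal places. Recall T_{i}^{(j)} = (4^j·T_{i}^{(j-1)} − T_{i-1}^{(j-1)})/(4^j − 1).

T_{1}^{(1)} = (4·1.11566 − 1.26359) / 3 = 1.06635
T_{2}^{(1)} = (4·1.07179 − 1.11566) / 3 = 1.05717
T_{2}^{(2)} = (16·1.05717 − 1.06635) / 15 = 1.05656
(Column j=1 coincides with Simpson's rule on the same nodes.)

1.057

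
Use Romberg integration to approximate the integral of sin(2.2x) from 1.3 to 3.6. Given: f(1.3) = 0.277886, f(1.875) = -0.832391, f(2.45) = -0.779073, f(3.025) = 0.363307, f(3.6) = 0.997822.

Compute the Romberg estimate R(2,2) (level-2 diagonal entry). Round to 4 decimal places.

R(0,0) (trapezoid, 1 panel, h=2.3000): 1.467064
R(1,0) (trapezoid, 2 panels, h=1.1500): -0.162402
R(2,0) (trapezoid, 4 panels, h=0.5750): -0.350924
R(1,1) = -0.162402 + (-0.162402 − 1.467064)/3 = -0.705557
R(2,1) = -0.350924 + (-0.350924 − (-0.162402))/3 = -0.413765
R(2,2) = -0.413765 + (-0.413765 − (-0.705557))/15 = -0.394312

-0.3943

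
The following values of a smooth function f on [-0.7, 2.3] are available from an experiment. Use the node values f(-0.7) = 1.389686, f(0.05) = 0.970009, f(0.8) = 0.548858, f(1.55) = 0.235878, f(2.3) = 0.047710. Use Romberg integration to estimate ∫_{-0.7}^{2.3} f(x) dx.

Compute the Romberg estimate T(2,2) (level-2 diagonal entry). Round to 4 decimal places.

T(0,0) (trapezoid, 1 panel, h=3.0000): 2.156094
T(1,0) (trapezoid, 2 panels, h=1.5000): 1.901334
T(2,0) (trapezoid, 4 panels, h=0.7500): 1.855082
T(1,1) = 1.901334 + (1.901334 − 2.156094)/3 = 1.816414
T(2,1) = 1.855082 + (1.855082 − 1.901334)/3 = 1.839665
T(2,2) = 1.839665 + (1.839665 − 1.816414)/15 = 1.841215

1.8412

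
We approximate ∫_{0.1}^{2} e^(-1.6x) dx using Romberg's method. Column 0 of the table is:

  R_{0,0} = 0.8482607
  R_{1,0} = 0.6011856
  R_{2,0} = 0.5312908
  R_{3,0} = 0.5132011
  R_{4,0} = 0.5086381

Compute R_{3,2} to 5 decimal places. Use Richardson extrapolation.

R_{2,1} = (4·0.5312908 − 0.6011856) / 3 = 0.5079925
R_{3,1} = (4·0.5132011 − 0.5312908) / 3 = 0.5071712
R_{3,2} = 0.5071712 + (0.5071712 − 0.5079925)/15 = 0.5071164

0.50712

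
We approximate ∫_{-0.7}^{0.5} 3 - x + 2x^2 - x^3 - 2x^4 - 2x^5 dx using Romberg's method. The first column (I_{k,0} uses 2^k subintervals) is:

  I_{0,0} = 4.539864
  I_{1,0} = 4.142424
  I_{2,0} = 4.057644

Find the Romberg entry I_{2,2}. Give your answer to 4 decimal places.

4.0307

I_{1,1} = (4·4.142424 − 4.539864) / 3 = 4.009944
I_{2,1} = (4·4.057644 − 4.142424) / 3 = 4.029384
I_{2,2} = 4.029384 + (4.029384 − 4.009944)/15 = 4.030680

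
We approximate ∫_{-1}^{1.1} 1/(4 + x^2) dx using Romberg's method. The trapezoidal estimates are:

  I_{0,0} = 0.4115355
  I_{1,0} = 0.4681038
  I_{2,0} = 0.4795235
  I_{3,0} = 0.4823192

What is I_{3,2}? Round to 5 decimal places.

Richardson extrapolation on the trapezoidal column (denominator 4−1=3):
I_{2,1} = (4·0.4795235 − 0.4681038) / 3 = 0.4833301
I_{3,1} = 0.4823192 + (0.4823192 − 0.4795235)/3 = 0.4832511
I_{3,2} = 0.4832511 + (0.4832511 − 0.4833301)/15 = 0.4832458

0.48325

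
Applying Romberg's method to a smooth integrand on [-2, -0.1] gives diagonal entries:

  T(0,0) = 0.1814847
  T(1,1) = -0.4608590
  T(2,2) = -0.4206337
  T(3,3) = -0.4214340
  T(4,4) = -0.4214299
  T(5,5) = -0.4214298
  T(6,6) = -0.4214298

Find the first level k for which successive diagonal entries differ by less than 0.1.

|T(1,1) − T(0,0)| = 0.6423437 ≥ 0.1
|T(2,2) − T(1,1)| = 0.0402253 < 0.1

k = 2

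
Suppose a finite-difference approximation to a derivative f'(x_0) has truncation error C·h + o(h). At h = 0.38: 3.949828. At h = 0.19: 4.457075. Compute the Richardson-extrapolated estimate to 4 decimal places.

The leading error scales as h; refining by a factor of 2 reduces it by 2^1 = 2.
Extrapolated value = (2·A(h/2) − A(h)) / (2 − 1)
= (2·4.457075 − 3.949828) / 1
= 4.964322 / 1 = 4.964322

4.9643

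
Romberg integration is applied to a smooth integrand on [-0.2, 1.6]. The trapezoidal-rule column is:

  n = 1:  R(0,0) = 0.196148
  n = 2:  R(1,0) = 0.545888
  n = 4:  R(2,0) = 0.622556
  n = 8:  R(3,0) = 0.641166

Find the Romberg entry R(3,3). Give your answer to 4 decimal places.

0.6473

Richardson extrapolation on the trapezoidal column (denominator 4−1=3):
R(1,1) = (4·0.545888 − 0.196148) / 3 = 0.662468
R(2,1) = (4·0.622556 − 0.545888) / 3 = 0.648112
R(3,1) = 0.641166 + (0.641166 − 0.622556)/3 = 0.647369
R(2,2) = 0.648112 + (0.648112 − 0.662468)/15 = 0.647155
R(3,2) = (16·0.647369 − 0.648112) / 15 = 0.647319
R(3,3) = 0.647319 + (0.647319 − 0.647155)/63 = 0.647322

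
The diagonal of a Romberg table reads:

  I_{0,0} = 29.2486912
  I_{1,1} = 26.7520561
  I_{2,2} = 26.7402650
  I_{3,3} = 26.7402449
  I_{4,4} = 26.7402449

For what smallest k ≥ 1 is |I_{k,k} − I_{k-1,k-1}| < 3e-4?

|I_{1,1} − I_{0,0}| = 2.4966351 ≥ 3e-4
|I_{2,2} − I_{1,1}| = 0.0117911 ≥ 3e-4
|I_{3,3} − I_{2,2}| = 0.0000201 < 3e-4

k = 3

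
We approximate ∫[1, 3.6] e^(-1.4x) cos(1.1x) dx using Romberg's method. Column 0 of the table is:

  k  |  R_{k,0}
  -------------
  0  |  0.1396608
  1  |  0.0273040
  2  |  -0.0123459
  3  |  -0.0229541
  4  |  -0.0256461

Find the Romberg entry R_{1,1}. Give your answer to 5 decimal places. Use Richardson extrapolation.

-0.01015

Richardson extrapolation on the trapezoidal column (denominator 4−1=3):
R_{1,1} = 0.0273040 + (0.0273040 − 0.1396608)/3 = -0.0101483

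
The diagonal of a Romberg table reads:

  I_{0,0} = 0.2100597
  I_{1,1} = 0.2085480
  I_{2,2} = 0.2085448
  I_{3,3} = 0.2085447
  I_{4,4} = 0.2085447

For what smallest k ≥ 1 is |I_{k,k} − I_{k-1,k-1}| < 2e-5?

k = 2

|I_{1,1} − I_{0,0}| = 0.0015117 ≥ 2e-5
|I_{2,2} − I_{1,1}| = 0.0000032 < 2e-5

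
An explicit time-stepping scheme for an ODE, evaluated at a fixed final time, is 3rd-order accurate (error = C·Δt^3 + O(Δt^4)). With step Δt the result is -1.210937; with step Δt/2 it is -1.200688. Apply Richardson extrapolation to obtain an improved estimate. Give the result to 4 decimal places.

The leading error scales as Δt^3; refining by a factor of 2 reduces it by 2^3 = 8.
Extrapolated value = (8·A(Δt/2) − A(Δt)) / (8 − 1)
= (8·(-1.200688) − (-1.210937)) / 7
= -8.394567 / 7 = -1.199224

-1.1992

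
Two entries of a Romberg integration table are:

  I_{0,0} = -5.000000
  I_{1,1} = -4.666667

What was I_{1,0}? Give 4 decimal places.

-4.7500

From I_{1,1} = (4·I_{1,0} − I_{0,0})/3, solve for I_{1,0}:
4·I_{1,0} = 3·(-4.666667) + (-5.000000) = -19.000001
I_{1,0} = -4.750000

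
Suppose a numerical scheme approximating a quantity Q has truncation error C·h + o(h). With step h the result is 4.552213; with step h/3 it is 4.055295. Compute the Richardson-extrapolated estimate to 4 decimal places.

3.8068

Extrapolated value = (3·A(h/3) − A(h)) / (3 − 1)
= (3·4.055295 − 4.552213) / 2
= 7.613672 / 2 = 3.806836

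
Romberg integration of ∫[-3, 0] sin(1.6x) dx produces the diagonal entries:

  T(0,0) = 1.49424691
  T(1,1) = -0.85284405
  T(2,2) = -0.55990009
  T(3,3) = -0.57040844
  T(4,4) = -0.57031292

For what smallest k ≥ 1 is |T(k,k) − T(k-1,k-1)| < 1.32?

|T(1,1) − T(0,0)| = 2.34709096 ≥ 1.32
|T(2,2) − T(1,1)| = 0.29294396 < 1.32

k = 2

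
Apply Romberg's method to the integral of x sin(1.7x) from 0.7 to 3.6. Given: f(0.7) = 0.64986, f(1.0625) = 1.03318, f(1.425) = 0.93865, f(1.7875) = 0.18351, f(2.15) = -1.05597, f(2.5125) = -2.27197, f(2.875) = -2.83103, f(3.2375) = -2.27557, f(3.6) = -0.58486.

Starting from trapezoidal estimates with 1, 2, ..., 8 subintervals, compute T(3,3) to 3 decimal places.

T(0,0) (trapezoid, 1 panel, h=2.9000): 0.09425
T(1,0) (trapezoid, 2 panels, h=1.4500): -1.48403
T(2,0) (trapezoid, 4 panels, h=0.7250): -2.11399
T(3,0) (trapezoid, 8 panels, h=0.3625): -2.26443
T(1,1) = -1.48403 + (-1.48403 − 0.09425)/3 = -2.01012
T(2,1) = -2.11399 + (-2.11399 − (-1.48403))/3 = -2.32398
T(3,1) = -2.26443 + (-2.26443 − (-2.11399))/3 = -2.31458
T(2,2) = -2.32398 + (-2.32398 − (-2.01012))/15 = -2.34490
T(3,2) = -2.31458 + (-2.31458 − (-2.32398))/15 = -2.31395
T(3,3) = -2.31395 + (-2.31395 − (-2.34490))/63 = -2.31346

-2.313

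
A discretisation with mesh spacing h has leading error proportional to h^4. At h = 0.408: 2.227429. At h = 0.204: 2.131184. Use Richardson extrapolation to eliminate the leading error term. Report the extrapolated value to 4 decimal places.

Extrapolated value = (16·A(h/2) − A(h)) / (16 − 1)
= (16·2.131184 − 2.227429) / 15
= 31.871515 / 15 = 2.124768

2.1248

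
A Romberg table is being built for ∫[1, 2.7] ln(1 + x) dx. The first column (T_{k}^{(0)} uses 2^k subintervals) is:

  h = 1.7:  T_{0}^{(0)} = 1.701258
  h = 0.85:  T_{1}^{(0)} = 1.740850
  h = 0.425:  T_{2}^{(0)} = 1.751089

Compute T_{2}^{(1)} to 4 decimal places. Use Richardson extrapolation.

T_{2}^{(1)} = (4·1.751089 − 1.740850) / 3 = 1.754502

1.7545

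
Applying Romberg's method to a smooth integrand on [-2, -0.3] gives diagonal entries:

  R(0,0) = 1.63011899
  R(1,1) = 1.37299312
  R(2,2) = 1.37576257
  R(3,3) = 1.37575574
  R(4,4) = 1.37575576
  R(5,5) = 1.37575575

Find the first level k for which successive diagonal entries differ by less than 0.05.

|R(1,1) − R(0,0)| = 0.25712587 ≥ 0.05
|R(2,2) − R(1,1)| = 0.00276945 < 0.05

k = 2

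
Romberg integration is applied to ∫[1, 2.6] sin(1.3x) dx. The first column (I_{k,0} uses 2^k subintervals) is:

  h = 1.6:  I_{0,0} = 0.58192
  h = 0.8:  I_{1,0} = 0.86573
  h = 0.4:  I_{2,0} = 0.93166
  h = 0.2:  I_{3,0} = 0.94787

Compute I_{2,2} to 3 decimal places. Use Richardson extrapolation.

0.953

I_{1,1} = (4·0.86573 − 0.58192) / 3 = 0.96033
I_{2,1} = 0.93166 + (0.93166 − 0.86573)/3 = 0.95364
I_{2,2} = (16·0.95364 − 0.96033) / 15 = 0.95319
(Column j=1 coincides with Simpson's rule on the same nodes.)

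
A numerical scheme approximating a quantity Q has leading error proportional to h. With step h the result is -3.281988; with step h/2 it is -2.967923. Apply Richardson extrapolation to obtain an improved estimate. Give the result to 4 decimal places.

-2.6539

The leading error scales as h; refining by a factor of 2 reduces it by 2^1 = 2.
Extrapolated value = (2·A(h/2) − A(h)) / (2 − 1)
= (2·(-2.967923) − (-3.281988)) / 1
= -2.653858 / 1 = -2.653858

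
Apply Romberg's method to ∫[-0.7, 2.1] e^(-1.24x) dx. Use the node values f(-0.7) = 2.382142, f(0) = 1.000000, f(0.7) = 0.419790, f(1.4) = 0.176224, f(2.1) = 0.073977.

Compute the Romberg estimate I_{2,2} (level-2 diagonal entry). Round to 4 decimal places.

1.8626

I_{0,0} (trapezoid, 1 panel, h=2.8000): 3.438567
I_{1,0} (trapezoid, 2 panels, h=1.4000): 2.306989
I_{2,0} (trapezoid, 4 panels, h=0.7000): 1.976851
I_{1,1} = 2.306989 + (2.306989 − 3.438567)/3 = 1.929796
I_{2,1} = 1.976851 + (1.976851 − 2.306989)/3 = 1.866805
I_{2,2} = 1.866805 + (1.866805 − 1.929796)/15 = 1.862606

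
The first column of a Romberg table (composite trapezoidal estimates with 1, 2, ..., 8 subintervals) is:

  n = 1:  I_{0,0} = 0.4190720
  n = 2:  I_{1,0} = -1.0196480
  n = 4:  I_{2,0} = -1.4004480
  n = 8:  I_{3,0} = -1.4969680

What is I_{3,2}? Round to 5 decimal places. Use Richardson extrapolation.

-1.52926

I_{2,1} = (4·(-1.4004480) − (-1.0196480)) / 3 = -1.5273813
I_{3,1} = -1.4969680 + (-1.4969680 − (-1.4004480))/3 = -1.5291413
I_{3,2} = -1.5291413 + (-1.5291413 − (-1.5273813))/15 = -1.5292586
(Column j=1 coincides with Simpson's rule on the same nodes.)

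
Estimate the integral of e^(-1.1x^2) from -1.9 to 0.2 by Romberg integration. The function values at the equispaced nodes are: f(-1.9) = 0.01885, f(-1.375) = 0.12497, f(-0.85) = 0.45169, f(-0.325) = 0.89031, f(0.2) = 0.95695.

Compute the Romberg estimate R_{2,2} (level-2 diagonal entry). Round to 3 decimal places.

1.044

R_{0,0} (trapezoid, 1 panel, h=2.1000): 1.02459
R_{1,0} (trapezoid, 2 panels, h=1.0500): 0.98657
R_{2,0} (trapezoid, 4 panels, h=0.5250): 1.02631
R_{1,1} = 0.98657 + (0.98657 − 1.02459)/3 = 0.97390
R_{2,1} = 1.02631 + (1.02631 − 0.98657)/3 = 1.03956
R_{2,2} = 1.03956 + (1.03956 − 0.97390)/15 = 1.04394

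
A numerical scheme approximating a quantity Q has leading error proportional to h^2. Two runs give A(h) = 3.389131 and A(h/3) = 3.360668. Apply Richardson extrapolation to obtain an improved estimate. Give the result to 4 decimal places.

Extrapolated value = (9·A(h/3) − A(h)) / (9 − 1)
= (9·3.360668 − 3.389131) / 8
= 26.856881 / 8 = 3.357110

3.3571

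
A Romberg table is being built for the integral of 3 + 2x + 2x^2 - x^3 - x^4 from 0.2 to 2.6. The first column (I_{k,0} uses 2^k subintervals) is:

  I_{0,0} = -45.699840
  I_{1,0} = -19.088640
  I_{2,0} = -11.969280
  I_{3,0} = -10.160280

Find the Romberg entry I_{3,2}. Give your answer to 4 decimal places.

-9.5547

Richardson extrapolation on the trapezoidal column (denominator 4−1=3):
I_{2,1} = (4·(-11.969280) − (-19.088640)) / 3 = -9.596160
I_{3,1} = (4·(-10.160280) − (-11.969280)) / 3 = -9.557280
I_{3,2} = (16·(-9.557280) − (-9.596160)) / 15 = -9.554688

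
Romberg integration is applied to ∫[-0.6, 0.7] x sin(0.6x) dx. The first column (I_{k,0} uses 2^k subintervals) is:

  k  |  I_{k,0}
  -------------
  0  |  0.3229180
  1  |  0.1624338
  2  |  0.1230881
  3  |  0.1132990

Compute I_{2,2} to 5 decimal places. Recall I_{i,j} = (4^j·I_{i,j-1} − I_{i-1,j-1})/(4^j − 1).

I_{1,1} = (4·0.1624338 − 0.3229180) / 3 = 0.1089391
I_{2,1} = 0.1230881 + (0.1230881 − 0.1624338)/3 = 0.1099729
I_{2,2} = (16·0.1099729 − 0.1089391) / 15 = 0.1100418

0.11004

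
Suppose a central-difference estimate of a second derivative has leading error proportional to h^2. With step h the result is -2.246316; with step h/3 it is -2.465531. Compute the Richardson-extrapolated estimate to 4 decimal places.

-2.4929

Extrapolated value = (9·A(h/3) − A(h)) / (9 − 1)
= (9·(-2.465531) − (-2.246316)) / 8
= -19.943463 / 8 = -2.492933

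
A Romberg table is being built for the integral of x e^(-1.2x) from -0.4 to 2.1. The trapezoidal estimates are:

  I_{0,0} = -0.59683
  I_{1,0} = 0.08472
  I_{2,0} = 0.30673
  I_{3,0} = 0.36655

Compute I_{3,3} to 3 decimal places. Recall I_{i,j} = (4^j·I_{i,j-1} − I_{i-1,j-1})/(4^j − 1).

0.387

I_{1,1} = (4·0.08472 − (-0.59683)) / 3 = 0.31190
I_{2,1} = 0.30673 + (0.30673 − 0.08472)/3 = 0.38073
I_{3,1} = 0.36655 + (0.36655 − 0.30673)/3 = 0.38649
I_{2,2} = 0.38073 + (0.38073 − 0.31190)/15 = 0.38532
I_{3,2} = (16·0.38649 − 0.38073) / 15 = 0.38687
I_{3,3} = (64·0.38687 − 0.38532) / 63 = 0.38689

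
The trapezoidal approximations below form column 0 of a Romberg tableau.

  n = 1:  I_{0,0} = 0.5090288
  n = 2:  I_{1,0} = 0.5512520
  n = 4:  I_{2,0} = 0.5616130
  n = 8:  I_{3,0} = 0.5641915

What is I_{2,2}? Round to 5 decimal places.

0.56505

I_{1,1} = 0.5512520 + (0.5512520 − 0.5090288)/3 = 0.5653264
I_{2,1} = (4·0.5616130 − 0.5512520) / 3 = 0.5650667
I_{2,2} = (16·0.5650667 − 0.5653264) / 15 = 0.5650494
(Column j=1 coincides with Simpson's rule on the same nodes.)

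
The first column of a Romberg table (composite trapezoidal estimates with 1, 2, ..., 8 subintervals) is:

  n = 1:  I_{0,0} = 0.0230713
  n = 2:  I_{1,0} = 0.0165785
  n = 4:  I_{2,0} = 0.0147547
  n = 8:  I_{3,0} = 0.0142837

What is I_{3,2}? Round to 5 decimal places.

Richardson extrapolation on the trapezoidal column (denominator 4−1=3):
I_{2,1} = (4·0.0147547 − 0.0165785) / 3 = 0.0141468
I_{3,1} = (4·0.0142837 − 0.0147547) / 3 = 0.0141267
I_{3,2} = (16·0.0141267 − 0.0141468) / 15 = 0.0141254

0.01413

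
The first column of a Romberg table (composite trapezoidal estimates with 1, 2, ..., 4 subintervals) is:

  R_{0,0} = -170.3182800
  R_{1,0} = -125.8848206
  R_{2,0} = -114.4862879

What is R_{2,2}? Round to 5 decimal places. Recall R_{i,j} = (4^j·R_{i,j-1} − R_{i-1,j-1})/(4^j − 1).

-110.66098

Richardson extrapolation on the trapezoidal column (denominator 4−1=3):
R_{1,1} = (4·(-125.8848206) − (-170.3182800)) / 3 = -111.0736675
R_{2,1} = -114.4862879 + (-114.4862879 − (-125.8848206))/3 = -110.6867770
R_{2,2} = (16·(-110.6867770) − (-111.0736675)) / 15 = -110.6609843
(Column j=1 coincides with Simpson's rule on the same nodes.)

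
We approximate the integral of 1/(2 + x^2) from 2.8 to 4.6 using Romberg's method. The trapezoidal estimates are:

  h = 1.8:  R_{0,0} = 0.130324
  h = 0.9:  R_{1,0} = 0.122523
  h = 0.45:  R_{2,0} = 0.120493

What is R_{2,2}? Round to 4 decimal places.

Richardson extrapolation on the trapezoidal column (denominator 4−1=3):
R_{1,1} = 0.122523 + (0.122523 − 0.130324)/3 = 0.119923
R_{2,1} = (4·0.120493 − 0.122523) / 3 = 0.119816
R_{2,2} = (16·0.119816 − 0.119923) / 15 = 0.119809

0.1198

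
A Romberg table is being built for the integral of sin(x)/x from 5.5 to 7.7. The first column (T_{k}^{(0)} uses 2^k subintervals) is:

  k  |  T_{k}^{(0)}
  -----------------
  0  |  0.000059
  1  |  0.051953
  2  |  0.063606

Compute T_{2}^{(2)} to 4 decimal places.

0.0674

Richardson extrapolation on the trapezoidal column (denominator 4−1=3):
T_{1}^{(1)} = (4·0.051953 − 0.000059) / 3 = 0.069251
T_{2}^{(1)} = (4·0.063606 − 0.051953) / 3 = 0.067490
T_{2}^{(2)} = (16·0.067490 − 0.069251) / 15 = 0.067373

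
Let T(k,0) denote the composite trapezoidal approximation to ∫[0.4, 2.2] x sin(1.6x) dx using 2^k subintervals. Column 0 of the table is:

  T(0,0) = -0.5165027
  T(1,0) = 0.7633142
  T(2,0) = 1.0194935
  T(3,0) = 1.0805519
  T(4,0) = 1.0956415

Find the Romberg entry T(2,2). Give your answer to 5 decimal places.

1.09922

T(1,1) = 0.7633142 + (0.7633142 − (-0.5165027))/3 = 1.1899198
T(2,1) = 1.0194935 + (1.0194935 − 0.7633142)/3 = 1.1048866
T(2,2) = 1.1048866 + (1.1048866 − 1.1899198)/15 = 1.0992177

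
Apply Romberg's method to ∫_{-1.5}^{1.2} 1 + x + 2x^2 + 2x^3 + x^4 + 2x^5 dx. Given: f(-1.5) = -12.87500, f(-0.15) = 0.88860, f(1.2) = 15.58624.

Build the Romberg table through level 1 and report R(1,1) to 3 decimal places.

2.820

R(0,0) (trapezoid, 1 panel, h=2.7000): 3.66017
R(1,0) (trapezoid, 2 panels, h=1.3500): 3.02970
R(1,1) = 3.02970 + (3.02970 − 3.66017)/3 = 2.81954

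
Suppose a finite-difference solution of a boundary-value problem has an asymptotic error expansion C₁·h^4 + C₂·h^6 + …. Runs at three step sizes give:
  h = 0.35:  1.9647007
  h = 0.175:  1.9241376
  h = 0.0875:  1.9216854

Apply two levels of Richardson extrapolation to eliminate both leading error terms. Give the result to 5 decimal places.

1.92152

First eliminate the h^4 term (factor 2^4 = 16):
  B₁ = (16·1.9241376 − 1.9647007)/15 = 1.9214334
  B₂ = (16·1.9216854 − 1.9241376)/15 = 1.9215219
Then eliminate the h^6 term (factor 2^6 = 64):
  (64·1.9215219 − 1.9214334)/63 = 1.9215233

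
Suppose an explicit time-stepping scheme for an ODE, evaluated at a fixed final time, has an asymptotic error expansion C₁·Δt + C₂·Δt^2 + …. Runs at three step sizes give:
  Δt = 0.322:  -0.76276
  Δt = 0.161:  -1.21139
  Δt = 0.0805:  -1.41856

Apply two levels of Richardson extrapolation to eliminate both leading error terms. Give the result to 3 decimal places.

-1.614

First eliminate the Δt term (factor 2^1 = 2):
  B₁ = (2·(-1.21139) − (-0.76276))/1 = -1.66002
  B₂ = (2·(-1.41856) − (-1.21139))/1 = -1.62573
Then eliminate the Δt^2 term (factor 2^2 = 4):
  (4·(-1.62573) − (-1.66002))/3 = -1.61430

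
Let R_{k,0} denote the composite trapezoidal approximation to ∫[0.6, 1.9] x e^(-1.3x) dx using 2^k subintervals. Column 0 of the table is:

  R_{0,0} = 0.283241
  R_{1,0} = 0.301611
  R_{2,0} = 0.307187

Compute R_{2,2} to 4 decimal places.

Richardson extrapolation on the trapezoidal column (denominator 4−1=3):
R_{1,1} = 0.301611 + (0.301611 − 0.283241)/3 = 0.307734
R_{2,1} = (4·0.307187 − 0.301611) / 3 = 0.309046
R_{2,2} = (16·0.309046 − 0.307734) / 15 = 0.309133

0.3091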